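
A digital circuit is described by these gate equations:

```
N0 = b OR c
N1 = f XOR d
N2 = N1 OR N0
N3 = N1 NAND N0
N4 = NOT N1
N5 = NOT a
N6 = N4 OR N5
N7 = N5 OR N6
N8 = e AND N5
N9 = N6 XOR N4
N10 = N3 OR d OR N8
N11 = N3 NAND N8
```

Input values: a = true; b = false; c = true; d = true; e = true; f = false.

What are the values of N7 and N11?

N0 = b OR c = false OR true = true
N1 = f XOR d = false XOR true = true
N3 = N1 NAND N0 = true NAND true = false
N4 = NOT N1 = NOT true = false
N5 = NOT a = NOT true = false
N6 = N4 OR N5 = false OR false = false
N7 = N5 OR N6 = false OR false = false
N8 = e AND N5 = true AND false = false
N11 = N3 NAND N8 = false NAND false = true

N7 = false, N11 = true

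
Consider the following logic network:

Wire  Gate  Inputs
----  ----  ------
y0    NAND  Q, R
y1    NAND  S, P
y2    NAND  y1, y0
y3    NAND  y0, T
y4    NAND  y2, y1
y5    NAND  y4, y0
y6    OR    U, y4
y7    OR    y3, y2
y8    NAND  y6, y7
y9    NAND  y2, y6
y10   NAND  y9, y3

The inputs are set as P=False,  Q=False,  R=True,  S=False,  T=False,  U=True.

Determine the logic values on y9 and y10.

y0 = Q NAND R = False NAND True = True
y1 = S NAND P = False NAND False = True
y2 = y1 NAND y0 = True NAND True = False
y3 = y0 NAND T = True NAND False = True
y4 = y2 NAND y1 = False NAND True = True
y6 = U OR y4 = True OR True = True
y9 = y2 NAND y6 = False NAND True = True
y10 = y9 NAND y3 = True NAND True = False

y9 = True, y10 = False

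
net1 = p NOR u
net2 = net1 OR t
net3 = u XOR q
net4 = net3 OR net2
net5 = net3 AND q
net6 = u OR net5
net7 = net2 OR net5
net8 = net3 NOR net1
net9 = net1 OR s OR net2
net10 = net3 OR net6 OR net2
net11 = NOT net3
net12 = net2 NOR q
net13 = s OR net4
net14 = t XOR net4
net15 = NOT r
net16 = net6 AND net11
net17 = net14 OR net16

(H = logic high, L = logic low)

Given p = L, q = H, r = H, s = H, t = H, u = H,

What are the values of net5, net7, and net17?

net5 = L, net7 = H, net17 = H

net1 = p NOR u = L NOR H = L
net2 = net1 OR t = L OR H = H
net3 = u XOR q = H XOR H = L
net4 = net3 OR net2 = L OR H = H
net5 = net3 AND q = L AND H = L
net6 = u OR net5 = H OR L = H
net7 = net2 OR net5 = H OR L = H
net11 = NOT net3 = NOT L = H
net14 = t XOR net4 = H XOR H = L
net16 = net6 AND net11 = H AND H = H
net17 = net14 OR net16 = L OR H = H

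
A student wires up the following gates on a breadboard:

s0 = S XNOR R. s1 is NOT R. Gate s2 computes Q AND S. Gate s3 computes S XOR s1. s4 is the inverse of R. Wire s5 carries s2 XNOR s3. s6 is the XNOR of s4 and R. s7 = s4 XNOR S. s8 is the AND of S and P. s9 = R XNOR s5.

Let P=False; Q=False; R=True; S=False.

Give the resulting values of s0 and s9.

s0 = S XNOR R = False XNOR True = False
s1 = NOT R = NOT True = False
s2 = Q AND S = False AND False = False
s3 = S XOR s1 = False XOR False = False
s5 = s2 XNOR s3 = False XNOR False = True
s9 = R XNOR s5 = True XNOR True = True

s0 = False  s9 = True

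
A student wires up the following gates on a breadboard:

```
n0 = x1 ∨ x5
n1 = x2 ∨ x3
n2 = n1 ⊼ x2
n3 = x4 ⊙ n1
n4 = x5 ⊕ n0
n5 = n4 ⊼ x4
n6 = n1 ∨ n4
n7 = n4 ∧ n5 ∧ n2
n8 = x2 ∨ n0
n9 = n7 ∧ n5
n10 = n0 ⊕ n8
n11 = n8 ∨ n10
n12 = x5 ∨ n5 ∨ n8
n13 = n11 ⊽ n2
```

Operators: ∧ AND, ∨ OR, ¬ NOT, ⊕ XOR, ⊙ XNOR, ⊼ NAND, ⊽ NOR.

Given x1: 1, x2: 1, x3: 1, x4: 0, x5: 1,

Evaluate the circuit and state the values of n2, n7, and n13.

n0 = x1 OR x5 = 1 OR 1 = 1
n1 = x2 OR x3 = 1 OR 1 = 1
n2 = n1 NAND x2 = 1 NAND 1 = 0
n4 = x5 XOR n0 = 1 XOR 1 = 0
n5 = n4 NAND x4 = 0 NAND 0 = 1
n7 = n4 AND n5 AND n2 = 0 AND 1 AND 0 = 0
n8 = x2 OR n0 = 1 OR 1 = 1
n10 = n0 XOR n8 = 1 XOR 1 = 0
n11 = n8 OR n10 = 1 OR 0 = 1
n13 = n11 NOR n2 = 1 NOR 0 = 0

n2 = 0, n7 = 0, n13 = 0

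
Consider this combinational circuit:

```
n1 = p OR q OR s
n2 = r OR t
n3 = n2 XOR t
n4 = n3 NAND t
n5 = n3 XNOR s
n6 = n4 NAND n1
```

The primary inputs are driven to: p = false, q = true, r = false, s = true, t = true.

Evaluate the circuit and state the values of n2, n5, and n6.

n2 = true; n5 = false; n6 = false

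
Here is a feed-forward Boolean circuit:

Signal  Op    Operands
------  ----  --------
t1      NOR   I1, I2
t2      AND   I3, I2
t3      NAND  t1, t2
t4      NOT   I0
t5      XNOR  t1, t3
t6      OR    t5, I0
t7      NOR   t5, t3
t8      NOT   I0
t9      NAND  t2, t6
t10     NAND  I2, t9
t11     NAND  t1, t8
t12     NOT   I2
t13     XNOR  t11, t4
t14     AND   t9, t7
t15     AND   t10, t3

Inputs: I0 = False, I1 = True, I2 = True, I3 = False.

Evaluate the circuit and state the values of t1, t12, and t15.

t1 = I1 NOR I2 = True NOR True = False
t2 = I3 AND I2 = False AND True = False
t3 = t1 NAND t2 = False NAND False = True
t5 = t1 XNOR t3 = False XNOR True = False
t6 = t5 OR I0 = False OR False = False
t9 = t2 NAND t6 = False NAND False = True
t10 = I2 NAND t9 = True NAND True = False
t12 = NOT I2 = NOT True = False
t15 = t10 AND t3 = False AND True = False

t1 = False, t12 = False, t15 = False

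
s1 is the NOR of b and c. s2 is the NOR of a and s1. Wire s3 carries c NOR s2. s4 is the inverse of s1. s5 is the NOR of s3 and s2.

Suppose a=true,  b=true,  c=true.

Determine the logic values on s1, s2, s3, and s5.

s1 = false; s2 = false; s3 = false; s5 = true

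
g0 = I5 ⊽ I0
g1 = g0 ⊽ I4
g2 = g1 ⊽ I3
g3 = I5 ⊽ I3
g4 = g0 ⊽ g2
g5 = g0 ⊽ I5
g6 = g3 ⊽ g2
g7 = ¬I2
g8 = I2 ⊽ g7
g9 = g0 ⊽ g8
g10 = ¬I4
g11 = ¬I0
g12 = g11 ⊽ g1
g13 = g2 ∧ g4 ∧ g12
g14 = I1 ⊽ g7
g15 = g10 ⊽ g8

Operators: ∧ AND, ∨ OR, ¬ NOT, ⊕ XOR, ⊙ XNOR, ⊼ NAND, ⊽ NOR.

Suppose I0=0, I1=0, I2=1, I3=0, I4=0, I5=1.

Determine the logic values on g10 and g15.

g10 = 1  g15 = 0

g7 = NOT I2 = NOT 1 = 0
g8 = I2 NOR g7 = 1 NOR 0 = 0
g10 = NOT I4 = NOT 0 = 1
g15 = g10 NOR g8 = 1 NOR 0 = 0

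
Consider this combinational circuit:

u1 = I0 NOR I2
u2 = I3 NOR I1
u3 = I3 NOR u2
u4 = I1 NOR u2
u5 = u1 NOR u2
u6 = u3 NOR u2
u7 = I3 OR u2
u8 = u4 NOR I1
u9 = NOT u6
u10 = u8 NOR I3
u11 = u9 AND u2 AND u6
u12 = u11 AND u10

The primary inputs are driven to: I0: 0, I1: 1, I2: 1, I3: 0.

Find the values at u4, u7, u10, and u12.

u2 = I3 NOR I1 = 0 NOR 1 = 0
u3 = I3 NOR u2 = 0 NOR 0 = 1
u4 = I1 NOR u2 = 1 NOR 0 = 0
u6 = u3 NOR u2 = 1 NOR 0 = 0
u7 = I3 OR u2 = 0 OR 0 = 0
u8 = u4 NOR I1 = 0 NOR 1 = 0
u9 = NOT u6 = NOT 0 = 1
u10 = u8 NOR I3 = 0 NOR 0 = 1
u11 = u9 AND u2 AND u6 = 1 AND 0 AND 0 = 0
u12 = u11 AND u10 = 0 AND 1 = 0

u4 = 0  u7 = 0  u10 = 1  u12 = 0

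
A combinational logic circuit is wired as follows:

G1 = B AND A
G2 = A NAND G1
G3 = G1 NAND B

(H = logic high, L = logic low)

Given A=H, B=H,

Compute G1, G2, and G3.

G1 = B AND A = H AND H = H
G2 = A NAND G1 = H NAND H = L
G3 = G1 NAND B = H NAND H = L

G1 = H, G2 = L, G3 = L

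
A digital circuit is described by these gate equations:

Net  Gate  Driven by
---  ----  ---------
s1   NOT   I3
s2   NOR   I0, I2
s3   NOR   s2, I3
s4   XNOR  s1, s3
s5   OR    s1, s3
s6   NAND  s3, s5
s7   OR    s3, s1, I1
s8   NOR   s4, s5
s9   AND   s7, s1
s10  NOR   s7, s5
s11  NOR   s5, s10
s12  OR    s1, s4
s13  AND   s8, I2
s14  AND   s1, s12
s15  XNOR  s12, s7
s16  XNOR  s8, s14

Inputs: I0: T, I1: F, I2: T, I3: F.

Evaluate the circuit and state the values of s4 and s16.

s4 = T, s16 = F

s1 = NOT I3 = NOT F = T
s2 = I0 NOR I2 = T NOR T = F
s3 = s2 NOR I3 = F NOR F = T
s4 = s1 XNOR s3 = T XNOR T = T
s5 = s1 OR s3 = T OR T = T
s8 = s4 NOR s5 = T NOR T = F
s12 = s1 OR s4 = T OR T = T
s14 = s1 AND s12 = T AND T = T
s16 = s8 XNOR s14 = F XNOR T = F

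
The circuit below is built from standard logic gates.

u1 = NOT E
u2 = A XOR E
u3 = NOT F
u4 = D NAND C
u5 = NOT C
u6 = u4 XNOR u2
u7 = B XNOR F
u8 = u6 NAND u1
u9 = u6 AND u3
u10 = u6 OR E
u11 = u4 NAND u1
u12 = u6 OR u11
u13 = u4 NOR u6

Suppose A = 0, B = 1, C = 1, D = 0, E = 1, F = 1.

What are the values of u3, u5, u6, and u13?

u2 = A XOR E = 0 XOR 1 = 1
u3 = NOT F = NOT 1 = 0
u4 = D NAND C = 0 NAND 1 = 1
u5 = NOT C = NOT 1 = 0
u6 = u4 XNOR u2 = 1 XNOR 1 = 1
u13 = u4 NOR u6 = 1 NOR 1 = 0

u3 = 0  u5 = 0  u6 = 1  u13 = 0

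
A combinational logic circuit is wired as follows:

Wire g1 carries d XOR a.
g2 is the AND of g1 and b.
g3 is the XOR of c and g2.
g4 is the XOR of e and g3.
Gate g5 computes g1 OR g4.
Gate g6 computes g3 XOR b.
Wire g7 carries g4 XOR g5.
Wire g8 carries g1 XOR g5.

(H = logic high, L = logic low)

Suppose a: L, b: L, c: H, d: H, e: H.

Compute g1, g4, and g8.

g1 = d XOR a = H XOR L = H
g2 = g1 AND b = H AND L = L
g3 = c XOR g2 = H XOR L = H
g4 = e XOR g3 = H XOR H = L
g5 = g1 OR g4 = H OR L = H
g8 = g1 XOR g5 = H XOR H = L

g1 = H  g4 = L  g8 = L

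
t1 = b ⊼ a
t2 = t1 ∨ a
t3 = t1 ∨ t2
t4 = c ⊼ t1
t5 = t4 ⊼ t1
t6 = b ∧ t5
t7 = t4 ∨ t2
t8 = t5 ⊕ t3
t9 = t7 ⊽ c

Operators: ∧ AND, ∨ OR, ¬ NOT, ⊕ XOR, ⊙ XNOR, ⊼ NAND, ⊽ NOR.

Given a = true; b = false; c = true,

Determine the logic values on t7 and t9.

t7 = true; t9 = false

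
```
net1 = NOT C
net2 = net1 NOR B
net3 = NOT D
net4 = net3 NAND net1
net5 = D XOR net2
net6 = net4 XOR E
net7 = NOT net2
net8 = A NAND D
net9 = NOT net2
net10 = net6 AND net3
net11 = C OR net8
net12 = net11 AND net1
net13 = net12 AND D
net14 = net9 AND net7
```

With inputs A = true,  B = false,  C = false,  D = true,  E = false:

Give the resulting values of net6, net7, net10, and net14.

net6 = true; net7 = true; net10 = false; net14 = true

net1 = NOT C = NOT false = true
net2 = net1 NOR B = true NOR false = false
net3 = NOT D = NOT true = false
net4 = net3 NAND net1 = false NAND true = true
net6 = net4 XOR E = true XOR false = true
net7 = NOT net2 = NOT false = true
net9 = NOT net2 = NOT false = true
net10 = net6 AND net3 = true AND false = false
net14 = net9 AND net7 = true AND true = true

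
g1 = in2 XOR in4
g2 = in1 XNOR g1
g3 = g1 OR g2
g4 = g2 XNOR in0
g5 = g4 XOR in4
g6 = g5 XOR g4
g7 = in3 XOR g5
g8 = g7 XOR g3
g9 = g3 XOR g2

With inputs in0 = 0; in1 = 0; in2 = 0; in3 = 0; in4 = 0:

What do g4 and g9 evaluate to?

g1 = in2 XOR in4 = 0 XOR 0 = 0
g2 = in1 XNOR g1 = 0 XNOR 0 = 1
g3 = g1 OR g2 = 0 OR 1 = 1
g4 = g2 XNOR in0 = 1 XNOR 0 = 0
g9 = g3 XOR g2 = 1 XOR 1 = 0

g4 = 0, g9 = 0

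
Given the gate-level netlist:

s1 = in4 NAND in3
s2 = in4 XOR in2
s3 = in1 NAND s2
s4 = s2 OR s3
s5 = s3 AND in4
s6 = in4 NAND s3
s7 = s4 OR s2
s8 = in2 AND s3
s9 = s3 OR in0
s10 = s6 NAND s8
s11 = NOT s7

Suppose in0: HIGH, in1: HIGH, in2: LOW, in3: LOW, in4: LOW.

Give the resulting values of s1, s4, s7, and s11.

s1 = in4 NAND in3 = LOW NAND LOW = HIGH
s2 = in4 XOR in2 = LOW XOR LOW = LOW
s3 = in1 NAND s2 = HIGH NAND LOW = HIGH
s4 = s2 OR s3 = LOW OR HIGH = HIGH
s7 = s4 OR s2 = HIGH OR LOW = HIGH
s11 = NOT s7 = NOT HIGH = LOW

s1 = HIGH, s4 = HIGH, s7 = HIGH, s11 = LOW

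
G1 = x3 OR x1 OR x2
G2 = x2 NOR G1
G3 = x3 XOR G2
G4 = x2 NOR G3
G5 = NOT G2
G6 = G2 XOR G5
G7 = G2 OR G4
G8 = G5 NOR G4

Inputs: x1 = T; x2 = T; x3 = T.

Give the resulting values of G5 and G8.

G5 = T, G8 = F

G1 = x3 OR x1 OR x2 = T OR T OR T = T
G2 = x2 NOR G1 = T NOR T = F
G3 = x3 XOR G2 = T XOR F = T
G4 = x2 NOR G3 = T NOR T = F
G5 = NOT G2 = NOT F = T
G8 = G5 NOR G4 = T NOR F = F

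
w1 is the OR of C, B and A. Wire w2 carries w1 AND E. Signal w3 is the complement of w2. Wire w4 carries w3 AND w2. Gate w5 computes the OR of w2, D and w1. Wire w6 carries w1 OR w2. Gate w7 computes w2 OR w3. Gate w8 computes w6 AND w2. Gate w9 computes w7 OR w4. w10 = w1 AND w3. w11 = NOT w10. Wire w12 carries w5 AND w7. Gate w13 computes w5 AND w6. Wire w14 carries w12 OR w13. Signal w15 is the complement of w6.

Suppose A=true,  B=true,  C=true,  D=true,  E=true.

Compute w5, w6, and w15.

w5 = true, w6 = true, w15 = false

w1 = C OR B OR A = true OR true OR true = true
w2 = w1 AND E = true AND true = true
w5 = w2 OR D OR w1 = true OR true OR true = true
w6 = w1 OR w2 = true OR true = true
w15 = NOT w6 = NOT true = false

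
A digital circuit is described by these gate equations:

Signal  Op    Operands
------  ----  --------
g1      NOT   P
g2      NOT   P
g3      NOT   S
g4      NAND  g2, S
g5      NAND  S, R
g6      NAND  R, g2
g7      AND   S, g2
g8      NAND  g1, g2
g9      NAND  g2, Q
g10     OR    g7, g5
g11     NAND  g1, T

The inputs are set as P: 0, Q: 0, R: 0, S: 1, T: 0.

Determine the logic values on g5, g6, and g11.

g1 = NOT P = NOT 0 = 1
g2 = NOT P = NOT 0 = 1
g5 = S NAND R = 1 NAND 0 = 1
g6 = R NAND g2 = 0 NAND 1 = 1
g11 = g1 NAND T = 1 NAND 0 = 1

g5 = 1; g6 = 1; g11 = 1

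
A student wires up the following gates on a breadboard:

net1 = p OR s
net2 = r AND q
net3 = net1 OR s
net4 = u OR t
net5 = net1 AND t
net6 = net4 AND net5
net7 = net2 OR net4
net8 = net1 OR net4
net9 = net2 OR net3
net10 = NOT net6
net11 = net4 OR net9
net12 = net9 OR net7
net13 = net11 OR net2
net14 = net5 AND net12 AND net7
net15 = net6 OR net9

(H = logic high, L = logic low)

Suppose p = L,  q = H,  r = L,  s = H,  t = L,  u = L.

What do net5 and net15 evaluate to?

net5 = L, net15 = H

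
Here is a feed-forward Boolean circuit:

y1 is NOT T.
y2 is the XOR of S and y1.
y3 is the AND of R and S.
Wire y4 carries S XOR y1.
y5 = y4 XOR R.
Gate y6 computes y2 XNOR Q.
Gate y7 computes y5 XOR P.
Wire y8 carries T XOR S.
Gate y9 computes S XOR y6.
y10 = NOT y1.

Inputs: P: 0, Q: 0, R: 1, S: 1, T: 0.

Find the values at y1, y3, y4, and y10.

y1 = 1, y3 = 1, y4 = 0, y10 = 0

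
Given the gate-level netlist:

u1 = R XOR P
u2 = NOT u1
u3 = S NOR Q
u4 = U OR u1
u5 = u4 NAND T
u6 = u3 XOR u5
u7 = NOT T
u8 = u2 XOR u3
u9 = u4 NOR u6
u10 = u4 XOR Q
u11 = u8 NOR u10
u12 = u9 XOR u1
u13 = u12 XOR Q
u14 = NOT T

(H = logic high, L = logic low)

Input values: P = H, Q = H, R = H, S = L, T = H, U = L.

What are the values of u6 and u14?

u6 = H, u14 = L

u1 = R XOR P = H XOR H = L
u3 = S NOR Q = L NOR H = L
u4 = U OR u1 = L OR L = L
u5 = u4 NAND T = L NAND H = H
u6 = u3 XOR u5 = L XOR H = H
u14 = NOT T = NOT H = L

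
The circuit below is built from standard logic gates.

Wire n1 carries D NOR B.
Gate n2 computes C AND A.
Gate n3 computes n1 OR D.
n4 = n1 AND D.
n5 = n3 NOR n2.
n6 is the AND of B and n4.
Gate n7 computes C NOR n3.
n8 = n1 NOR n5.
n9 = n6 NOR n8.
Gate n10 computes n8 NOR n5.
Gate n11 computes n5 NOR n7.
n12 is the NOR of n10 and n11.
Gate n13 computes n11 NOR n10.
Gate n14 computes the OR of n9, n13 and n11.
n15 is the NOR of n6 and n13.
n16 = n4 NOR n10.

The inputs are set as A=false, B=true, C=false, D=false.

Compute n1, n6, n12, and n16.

n1 = false  n6 = false  n12 = true  n16 = true

n1 = D NOR B = false NOR true = false
n2 = C AND A = false AND false = false
n3 = n1 OR D = false OR false = false
n4 = n1 AND D = false AND false = false
n5 = n3 NOR n2 = false NOR false = true
n6 = B AND n4 = true AND false = false
n7 = C NOR n3 = false NOR false = true
n8 = n1 NOR n5 = false NOR true = false
n10 = n8 NOR n5 = false NOR true = false
n11 = n5 NOR n7 = true NOR true = false
n12 = n10 NOR n11 = false NOR false = true
n16 = n4 NOR n10 = false NOR false = true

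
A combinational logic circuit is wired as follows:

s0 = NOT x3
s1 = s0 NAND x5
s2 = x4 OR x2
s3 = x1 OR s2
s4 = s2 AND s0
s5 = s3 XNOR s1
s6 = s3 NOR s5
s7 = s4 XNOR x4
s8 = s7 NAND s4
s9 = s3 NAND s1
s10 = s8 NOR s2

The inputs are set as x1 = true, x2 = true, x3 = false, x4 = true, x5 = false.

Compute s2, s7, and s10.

s2 = true; s7 = true; s10 = false

s0 = NOT x3 = NOT false = true
s2 = x4 OR x2 = true OR true = true
s4 = s2 AND s0 = true AND true = true
s7 = s4 XNOR x4 = true XNOR true = true
s8 = s7 NAND s4 = true NAND true = false
s10 = s8 NOR s2 = false NOR true = false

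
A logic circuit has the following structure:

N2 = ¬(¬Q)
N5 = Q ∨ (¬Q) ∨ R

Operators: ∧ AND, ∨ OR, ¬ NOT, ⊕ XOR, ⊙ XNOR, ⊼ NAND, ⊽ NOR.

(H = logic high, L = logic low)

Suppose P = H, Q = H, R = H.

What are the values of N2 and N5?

N2 = H, N5 = H

N2 = ¬(¬H) = H
N5 = H ∨ (¬H) ∨ H = H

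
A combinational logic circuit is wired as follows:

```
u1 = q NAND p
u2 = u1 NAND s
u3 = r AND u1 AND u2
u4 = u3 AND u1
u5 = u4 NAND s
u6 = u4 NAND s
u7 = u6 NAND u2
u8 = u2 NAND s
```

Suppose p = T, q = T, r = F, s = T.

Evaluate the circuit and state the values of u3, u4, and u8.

u3 = F  u4 = F  u8 = F

u1 = q NAND p = T NAND T = F
u2 = u1 NAND s = F NAND T = T
u3 = r AND u1 AND u2 = F AND F AND T = F
u4 = u3 AND u1 = F AND F = F
u8 = u2 NAND s = T NAND T = F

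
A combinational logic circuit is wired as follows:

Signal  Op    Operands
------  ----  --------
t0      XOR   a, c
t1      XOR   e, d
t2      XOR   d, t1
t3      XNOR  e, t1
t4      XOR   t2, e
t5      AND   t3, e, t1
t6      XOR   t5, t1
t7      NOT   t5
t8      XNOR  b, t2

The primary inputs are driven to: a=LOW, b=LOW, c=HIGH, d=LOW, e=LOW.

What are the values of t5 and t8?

t1 = e XOR d = LOW XOR LOW = LOW
t2 = d XOR t1 = LOW XOR LOW = LOW
t3 = e XNOR t1 = LOW XNOR LOW = HIGH
t5 = t3 AND e AND t1 = HIGH AND LOW AND LOW = LOW
t8 = b XNOR t2 = LOW XNOR LOW = HIGH

t5 = LOW, t8 = HIGH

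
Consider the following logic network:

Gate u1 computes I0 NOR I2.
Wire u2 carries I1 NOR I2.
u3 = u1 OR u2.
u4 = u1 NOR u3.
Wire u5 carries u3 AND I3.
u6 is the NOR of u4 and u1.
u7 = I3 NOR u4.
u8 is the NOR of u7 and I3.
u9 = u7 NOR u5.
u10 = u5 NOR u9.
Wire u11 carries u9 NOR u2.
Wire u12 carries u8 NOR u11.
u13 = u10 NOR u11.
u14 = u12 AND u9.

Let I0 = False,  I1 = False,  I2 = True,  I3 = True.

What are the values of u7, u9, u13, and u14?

u7 = False  u9 = True  u13 = True  u14 = True

u1 = I0 NOR I2 = False NOR True = False
u2 = I1 NOR I2 = False NOR True = False
u3 = u1 OR u2 = False OR False = False
u4 = u1 NOR u3 = False NOR False = True
u5 = u3 AND I3 = False AND True = False
u7 = I3 NOR u4 = True NOR True = False
u8 = u7 NOR I3 = False NOR True = False
u9 = u7 NOR u5 = False NOR False = True
u10 = u5 NOR u9 = False NOR True = False
u11 = u9 NOR u2 = True NOR False = False
u12 = u8 NOR u11 = False NOR False = True
u13 = u10 NOR u11 = False NOR False = True
u14 = u12 AND u9 = True AND True = True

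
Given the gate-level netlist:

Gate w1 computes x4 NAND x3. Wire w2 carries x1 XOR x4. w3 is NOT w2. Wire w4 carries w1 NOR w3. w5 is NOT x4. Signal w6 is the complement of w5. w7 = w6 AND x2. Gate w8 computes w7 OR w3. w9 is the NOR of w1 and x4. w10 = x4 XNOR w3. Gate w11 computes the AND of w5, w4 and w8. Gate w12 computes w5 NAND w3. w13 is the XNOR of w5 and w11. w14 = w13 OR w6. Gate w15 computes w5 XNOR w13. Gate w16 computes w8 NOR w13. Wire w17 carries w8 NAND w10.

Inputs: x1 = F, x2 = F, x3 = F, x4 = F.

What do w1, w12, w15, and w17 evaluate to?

w1 = x4 NAND x3 = F NAND F = T
w2 = x1 XOR x4 = F XOR F = F
w3 = NOT w2 = NOT F = T
w4 = w1 NOR w3 = T NOR T = F
w5 = NOT x4 = NOT F = T
w6 = NOT w5 = NOT T = F
w7 = w6 AND x2 = F AND F = F
w8 = w7 OR w3 = F OR T = T
w10 = x4 XNOR w3 = F XNOR T = F
w11 = w5 AND w4 AND w8 = T AND F AND T = F
w12 = w5 NAND w3 = T NAND T = F
w13 = w5 XNOR w11 = T XNOR F = F
w15 = w5 XNOR w13 = T XNOR F = F
w17 = w8 NAND w10 = T NAND F = T

w1 = T, w12 = F, w15 = F, w17 = T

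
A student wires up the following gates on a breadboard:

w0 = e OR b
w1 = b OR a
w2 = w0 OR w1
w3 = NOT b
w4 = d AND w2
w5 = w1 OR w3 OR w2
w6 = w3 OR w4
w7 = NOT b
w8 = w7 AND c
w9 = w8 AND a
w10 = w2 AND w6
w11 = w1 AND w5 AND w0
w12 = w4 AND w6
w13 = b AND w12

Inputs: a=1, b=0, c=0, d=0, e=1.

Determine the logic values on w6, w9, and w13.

w6 = 1  w9 = 0  w13 = 0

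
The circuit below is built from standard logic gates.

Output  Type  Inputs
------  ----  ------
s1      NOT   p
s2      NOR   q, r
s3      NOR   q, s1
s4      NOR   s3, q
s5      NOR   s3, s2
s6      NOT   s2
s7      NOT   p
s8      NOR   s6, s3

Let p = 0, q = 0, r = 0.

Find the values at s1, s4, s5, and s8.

s1 = NOT p = NOT 0 = 1
s2 = q NOR r = 0 NOR 0 = 1
s3 = q NOR s1 = 0 NOR 1 = 0
s4 = s3 NOR q = 0 NOR 0 = 1
s5 = s3 NOR s2 = 0 NOR 1 = 0
s6 = NOT s2 = NOT 1 = 0
s8 = s6 NOR s3 = 0 NOR 0 = 1

s1 = 1  s4 = 1  s5 = 0  s8 = 1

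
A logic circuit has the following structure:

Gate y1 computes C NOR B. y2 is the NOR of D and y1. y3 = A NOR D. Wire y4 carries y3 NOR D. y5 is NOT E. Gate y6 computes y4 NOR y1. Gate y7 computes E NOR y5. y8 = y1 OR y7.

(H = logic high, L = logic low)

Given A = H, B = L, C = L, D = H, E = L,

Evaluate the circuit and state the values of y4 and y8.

y4 = L; y8 = H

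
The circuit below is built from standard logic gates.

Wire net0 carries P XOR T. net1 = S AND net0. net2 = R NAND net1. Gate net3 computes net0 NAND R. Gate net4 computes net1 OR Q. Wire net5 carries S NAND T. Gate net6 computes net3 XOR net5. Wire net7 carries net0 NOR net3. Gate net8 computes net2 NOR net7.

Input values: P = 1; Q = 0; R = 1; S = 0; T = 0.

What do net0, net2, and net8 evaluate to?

net0 = 1, net2 = 1, net8 = 0

net0 = P XOR T = 1 XOR 0 = 1
net1 = S AND net0 = 0 AND 1 = 0
net2 = R NAND net1 = 1 NAND 0 = 1
net3 = net0 NAND R = 1 NAND 1 = 0
net7 = net0 NOR net3 = 1 NOR 0 = 0
net8 = net2 NOR net7 = 1 NOR 0 = 0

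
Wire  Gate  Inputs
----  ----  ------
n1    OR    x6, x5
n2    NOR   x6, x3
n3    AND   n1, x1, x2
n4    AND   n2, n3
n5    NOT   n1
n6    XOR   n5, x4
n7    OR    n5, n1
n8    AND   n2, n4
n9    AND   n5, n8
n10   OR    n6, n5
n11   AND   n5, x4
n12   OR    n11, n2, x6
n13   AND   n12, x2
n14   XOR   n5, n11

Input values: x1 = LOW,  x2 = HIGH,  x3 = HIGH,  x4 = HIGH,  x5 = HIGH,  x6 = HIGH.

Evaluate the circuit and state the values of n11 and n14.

n1 = x6 OR x5 = HIGH OR HIGH = HIGH
n5 = NOT n1 = NOT HIGH = LOW
n11 = n5 AND x4 = LOW AND HIGH = LOW
n14 = n5 XOR n11 = LOW XOR LOW = LOW

n11 = LOW  n14 = LOW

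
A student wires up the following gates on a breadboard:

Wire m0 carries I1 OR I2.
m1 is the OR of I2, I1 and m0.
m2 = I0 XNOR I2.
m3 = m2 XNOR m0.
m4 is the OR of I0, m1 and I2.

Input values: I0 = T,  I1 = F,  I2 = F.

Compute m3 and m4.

m3 = T, m4 = T

m0 = I1 OR I2 = F OR F = F
m1 = I2 OR I1 OR m0 = F OR F OR F = F
m2 = I0 XNOR I2 = T XNOR F = F
m3 = m2 XNOR m0 = F XNOR F = T
m4 = I0 OR m1 OR I2 = T OR F OR F = T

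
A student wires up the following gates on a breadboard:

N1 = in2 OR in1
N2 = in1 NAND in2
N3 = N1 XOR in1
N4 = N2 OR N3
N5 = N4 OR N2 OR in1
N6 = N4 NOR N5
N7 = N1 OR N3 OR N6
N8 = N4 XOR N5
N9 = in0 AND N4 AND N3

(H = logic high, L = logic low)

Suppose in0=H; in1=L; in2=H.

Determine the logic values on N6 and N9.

N6 = L; N9 = H

N1 = in2 OR in1 = H OR L = H
N2 = in1 NAND in2 = L NAND H = H
N3 = N1 XOR in1 = H XOR L = H
N4 = N2 OR N3 = H OR H = H
N5 = N4 OR N2 OR in1 = H OR H OR L = H
N6 = N4 NOR N5 = H NOR H = L
N9 = in0 AND N4 AND N3 = H AND H AND H = H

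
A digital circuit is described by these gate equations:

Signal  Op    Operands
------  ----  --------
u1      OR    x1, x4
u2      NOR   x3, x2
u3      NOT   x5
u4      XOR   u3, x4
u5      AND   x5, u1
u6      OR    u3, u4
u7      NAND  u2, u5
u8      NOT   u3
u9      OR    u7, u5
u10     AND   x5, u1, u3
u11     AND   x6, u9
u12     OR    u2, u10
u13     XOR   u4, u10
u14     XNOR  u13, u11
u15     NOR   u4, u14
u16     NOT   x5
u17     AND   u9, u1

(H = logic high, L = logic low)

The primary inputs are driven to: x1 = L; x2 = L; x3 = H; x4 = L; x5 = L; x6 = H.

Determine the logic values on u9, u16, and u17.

u1 = x1 OR x4 = L OR L = L
u2 = x3 NOR x2 = H NOR L = L
u5 = x5 AND u1 = L AND L = L
u7 = u2 NAND u5 = L NAND L = H
u9 = u7 OR u5 = H OR L = H
u16 = NOT x5 = NOT L = H
u17 = u9 AND u1 = H AND L = L

u9 = H, u16 = H, u17 = L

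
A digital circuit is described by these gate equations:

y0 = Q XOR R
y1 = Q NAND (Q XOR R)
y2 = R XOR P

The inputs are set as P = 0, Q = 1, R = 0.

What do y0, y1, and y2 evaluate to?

y0 = 1 XOR 0 = 1
y1 = 1 NAND (1 XOR 0) = 0
y2 = 0 XOR 0 = 0

y0 = 1  y1 = 0  y2 = 0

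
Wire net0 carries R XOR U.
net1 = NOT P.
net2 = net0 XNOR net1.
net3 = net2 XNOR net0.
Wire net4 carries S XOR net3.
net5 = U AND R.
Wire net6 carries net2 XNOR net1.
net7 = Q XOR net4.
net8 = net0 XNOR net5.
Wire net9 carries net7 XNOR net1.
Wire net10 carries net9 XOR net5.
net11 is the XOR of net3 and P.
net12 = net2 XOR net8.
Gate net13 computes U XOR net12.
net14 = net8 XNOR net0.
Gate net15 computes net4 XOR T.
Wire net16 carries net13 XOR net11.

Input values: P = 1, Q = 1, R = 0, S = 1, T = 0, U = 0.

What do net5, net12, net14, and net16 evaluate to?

net5 = 0  net12 = 0  net14 = 0  net16 = 1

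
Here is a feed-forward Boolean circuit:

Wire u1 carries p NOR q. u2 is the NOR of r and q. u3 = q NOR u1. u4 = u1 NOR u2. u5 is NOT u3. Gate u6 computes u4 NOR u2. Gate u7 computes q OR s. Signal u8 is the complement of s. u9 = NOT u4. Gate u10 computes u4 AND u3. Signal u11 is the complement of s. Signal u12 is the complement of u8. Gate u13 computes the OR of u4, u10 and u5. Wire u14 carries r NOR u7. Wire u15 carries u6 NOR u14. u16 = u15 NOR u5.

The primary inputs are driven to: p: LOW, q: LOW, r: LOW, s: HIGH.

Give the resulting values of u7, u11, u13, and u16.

u1 = p NOR q = LOW NOR LOW = HIGH
u2 = r NOR q = LOW NOR LOW = HIGH
u3 = q NOR u1 = LOW NOR HIGH = LOW
u4 = u1 NOR u2 = HIGH NOR HIGH = LOW
u5 = NOT u3 = NOT LOW = HIGH
u6 = u4 NOR u2 = LOW NOR HIGH = LOW
u7 = q OR s = LOW OR HIGH = HIGH
u10 = u4 AND u3 = LOW AND LOW = LOW
u11 = NOT s = NOT HIGH = LOW
u13 = u4 OR u10 OR u5 = LOW OR LOW OR HIGH = HIGH
u14 = r NOR u7 = LOW NOR HIGH = LOW
u15 = u6 NOR u14 = LOW NOR LOW = HIGH
u16 = u15 NOR u5 = HIGH NOR HIGH = LOW

u7 = HIGH  u11 = LOW  u13 = HIGH  u16 = LOW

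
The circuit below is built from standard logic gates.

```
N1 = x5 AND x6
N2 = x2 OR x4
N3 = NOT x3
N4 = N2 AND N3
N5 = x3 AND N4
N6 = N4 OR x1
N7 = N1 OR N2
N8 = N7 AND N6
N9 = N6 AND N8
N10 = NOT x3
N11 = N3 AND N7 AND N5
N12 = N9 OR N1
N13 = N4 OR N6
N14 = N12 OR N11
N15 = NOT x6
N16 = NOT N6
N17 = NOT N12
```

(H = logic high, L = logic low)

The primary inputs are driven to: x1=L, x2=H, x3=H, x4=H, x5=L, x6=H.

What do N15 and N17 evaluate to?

N1 = x5 AND x6 = L AND H = L
N2 = x2 OR x4 = H OR H = H
N3 = NOT x3 = NOT H = L
N4 = N2 AND N3 = H AND L = L
N6 = N4 OR x1 = L OR L = L
N7 = N1 OR N2 = L OR H = H
N8 = N7 AND N6 = H AND L = L
N9 = N6 AND N8 = L AND L = L
N12 = N9 OR N1 = L OR L = L
N15 = NOT x6 = NOT H = L
N17 = NOT N12 = NOT L = H

N15 = L, N17 = H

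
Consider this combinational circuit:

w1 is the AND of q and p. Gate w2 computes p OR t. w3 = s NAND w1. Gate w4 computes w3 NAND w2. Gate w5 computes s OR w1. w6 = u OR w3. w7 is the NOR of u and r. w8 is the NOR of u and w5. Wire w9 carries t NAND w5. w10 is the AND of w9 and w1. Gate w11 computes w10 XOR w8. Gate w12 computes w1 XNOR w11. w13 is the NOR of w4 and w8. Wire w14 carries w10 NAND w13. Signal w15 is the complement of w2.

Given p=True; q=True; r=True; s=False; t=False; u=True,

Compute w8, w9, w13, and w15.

w1 = q AND p = True AND True = True
w2 = p OR t = True OR False = True
w3 = s NAND w1 = False NAND True = True
w4 = w3 NAND w2 = True NAND True = False
w5 = s OR w1 = False OR True = True
w8 = u NOR w5 = True NOR True = False
w9 = t NAND w5 = False NAND True = True
w13 = w4 NOR w8 = False NOR False = True
w15 = NOT w2 = NOT True = False

w8 = False, w9 = True, w13 = True, w15 = False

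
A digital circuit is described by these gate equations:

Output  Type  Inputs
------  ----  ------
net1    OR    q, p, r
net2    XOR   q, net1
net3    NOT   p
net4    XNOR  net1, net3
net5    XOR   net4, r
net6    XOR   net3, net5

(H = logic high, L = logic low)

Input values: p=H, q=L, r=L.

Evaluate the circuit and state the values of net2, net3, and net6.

net2 = H, net3 = L, net6 = L

net1 = q OR p OR r = L OR H OR L = H
net2 = q XOR net1 = L XOR H = H
net3 = NOT p = NOT H = L
net4 = net1 XNOR net3 = H XNOR L = L
net5 = net4 XOR r = L XOR L = L
net6 = net3 XOR net5 = L XOR L = L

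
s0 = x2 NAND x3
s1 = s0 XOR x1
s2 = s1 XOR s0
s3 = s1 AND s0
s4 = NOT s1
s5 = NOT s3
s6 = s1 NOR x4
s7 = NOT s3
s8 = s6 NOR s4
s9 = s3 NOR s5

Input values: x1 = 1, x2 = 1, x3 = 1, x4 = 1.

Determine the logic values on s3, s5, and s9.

s0 = x2 NAND x3 = 1 NAND 1 = 0
s1 = s0 XOR x1 = 0 XOR 1 = 1
s3 = s1 AND s0 = 1 AND 0 = 0
s5 = NOT s3 = NOT 0 = 1
s9 = s3 NOR s5 = 0 NOR 1 = 0

s3 = 0; s5 = 1; s9 = 0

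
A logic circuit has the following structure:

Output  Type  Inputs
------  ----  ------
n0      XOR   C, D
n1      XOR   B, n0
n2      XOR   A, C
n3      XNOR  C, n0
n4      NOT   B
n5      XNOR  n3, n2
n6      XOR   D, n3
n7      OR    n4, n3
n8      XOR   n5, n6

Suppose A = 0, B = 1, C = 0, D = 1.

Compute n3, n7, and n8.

n0 = C XOR D = 0 XOR 1 = 1
n2 = A XOR C = 0 XOR 0 = 0
n3 = C XNOR n0 = 0 XNOR 1 = 0
n4 = NOT B = NOT 1 = 0
n5 = n3 XNOR n2 = 0 XNOR 0 = 1
n6 = D XOR n3 = 1 XOR 0 = 1
n7 = n4 OR n3 = 0 OR 0 = 0
n8 = n5 XOR n6 = 1 XOR 1 = 0

n3 = 0; n7 = 0; n8 = 0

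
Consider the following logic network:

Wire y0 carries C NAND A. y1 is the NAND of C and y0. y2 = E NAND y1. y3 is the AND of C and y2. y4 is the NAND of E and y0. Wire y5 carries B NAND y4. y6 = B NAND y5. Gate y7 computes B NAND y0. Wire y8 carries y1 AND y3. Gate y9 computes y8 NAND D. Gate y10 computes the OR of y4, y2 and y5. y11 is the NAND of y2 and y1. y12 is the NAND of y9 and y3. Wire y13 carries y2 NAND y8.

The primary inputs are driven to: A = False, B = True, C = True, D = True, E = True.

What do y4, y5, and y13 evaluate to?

y4 = False, y5 = True, y13 = True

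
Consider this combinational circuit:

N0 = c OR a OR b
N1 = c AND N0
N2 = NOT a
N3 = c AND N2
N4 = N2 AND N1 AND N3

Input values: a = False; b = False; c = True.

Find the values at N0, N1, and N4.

N0 = True; N1 = True; N4 = True

N0 = c OR a OR b = True OR False OR False = True
N1 = c AND N0 = True AND True = True
N2 = NOT a = NOT False = True
N3 = c AND N2 = True AND True = True
N4 = N2 AND N1 AND N3 = True AND True AND True = True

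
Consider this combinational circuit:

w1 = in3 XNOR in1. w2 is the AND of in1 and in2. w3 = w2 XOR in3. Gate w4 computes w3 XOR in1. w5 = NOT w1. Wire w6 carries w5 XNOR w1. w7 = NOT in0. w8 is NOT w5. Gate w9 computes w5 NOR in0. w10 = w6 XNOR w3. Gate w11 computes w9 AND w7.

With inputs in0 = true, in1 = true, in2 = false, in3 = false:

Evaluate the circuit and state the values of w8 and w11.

w8 = false, w11 = false

w1 = in3 XNOR in1 = false XNOR true = false
w5 = NOT w1 = NOT false = true
w7 = NOT in0 = NOT true = false
w8 = NOT w5 = NOT true = false
w9 = w5 NOR in0 = true NOR true = false
w11 = w9 AND w7 = false AND false = false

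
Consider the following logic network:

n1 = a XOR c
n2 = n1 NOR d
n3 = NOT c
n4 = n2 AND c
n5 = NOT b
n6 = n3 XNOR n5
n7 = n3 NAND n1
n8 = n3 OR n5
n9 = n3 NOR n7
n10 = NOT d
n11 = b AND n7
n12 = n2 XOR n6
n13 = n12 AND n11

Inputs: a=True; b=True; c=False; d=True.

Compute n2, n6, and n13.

n2 = False, n6 = False, n13 = False

n1 = a XOR c = True XOR False = True
n2 = n1 NOR d = True NOR True = False
n3 = NOT c = NOT False = True
n5 = NOT b = NOT True = False
n6 = n3 XNOR n5 = True XNOR False = False
n7 = n3 NAND n1 = True NAND True = False
n11 = b AND n7 = True AND False = False
n12 = n2 XOR n6 = False XOR False = False
n13 = n12 AND n11 = False AND False = False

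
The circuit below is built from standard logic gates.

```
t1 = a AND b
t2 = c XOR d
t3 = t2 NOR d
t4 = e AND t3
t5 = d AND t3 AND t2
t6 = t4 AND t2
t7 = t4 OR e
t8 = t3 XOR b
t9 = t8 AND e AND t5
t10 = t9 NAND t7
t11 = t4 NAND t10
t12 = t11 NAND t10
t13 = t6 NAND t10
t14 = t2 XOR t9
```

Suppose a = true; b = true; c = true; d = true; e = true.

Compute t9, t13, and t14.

t9 = false  t13 = true  t14 = false

t2 = c XOR d = true XOR true = false
t3 = t2 NOR d = false NOR true = false
t4 = e AND t3 = true AND false = false
t5 = d AND t3 AND t2 = true AND false AND false = false
t6 = t4 AND t2 = false AND false = false
t7 = t4 OR e = false OR true = true
t8 = t3 XOR b = false XOR true = true
t9 = t8 AND e AND t5 = true AND true AND false = false
t10 = t9 NAND t7 = false NAND true = true
t13 = t6 NAND t10 = false NAND true = true
t14 = t2 XOR t9 = false XOR false = false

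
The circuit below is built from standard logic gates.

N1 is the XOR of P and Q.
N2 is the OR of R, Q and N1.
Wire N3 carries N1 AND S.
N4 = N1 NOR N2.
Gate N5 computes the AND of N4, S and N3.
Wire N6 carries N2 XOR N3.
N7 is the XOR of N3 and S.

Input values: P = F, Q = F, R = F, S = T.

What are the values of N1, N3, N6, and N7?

N1 = P XOR Q = F XOR F = F
N2 = R OR Q OR N1 = F OR F OR F = F
N3 = N1 AND S = F AND T = F
N6 = N2 XOR N3 = F XOR F = F
N7 = N3 XOR S = F XOR T = T

N1 = F  N3 = F  N6 = F  N7 = T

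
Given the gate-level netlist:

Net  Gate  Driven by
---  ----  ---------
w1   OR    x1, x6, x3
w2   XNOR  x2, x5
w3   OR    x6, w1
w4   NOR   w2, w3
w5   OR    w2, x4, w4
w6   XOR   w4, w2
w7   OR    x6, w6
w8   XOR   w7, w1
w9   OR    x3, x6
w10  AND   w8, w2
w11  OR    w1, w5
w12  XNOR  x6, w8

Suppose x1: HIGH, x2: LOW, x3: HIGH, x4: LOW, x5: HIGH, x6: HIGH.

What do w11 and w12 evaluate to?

w1 = x1 OR x6 OR x3 = HIGH OR HIGH OR HIGH = HIGH
w2 = x2 XNOR x5 = LOW XNOR HIGH = LOW
w3 = x6 OR w1 = HIGH OR HIGH = HIGH
w4 = w2 NOR w3 = LOW NOR HIGH = LOW
w5 = w2 OR x4 OR w4 = LOW OR LOW OR LOW = LOW
w6 = w4 XOR w2 = LOW XOR LOW = LOW
w7 = x6 OR w6 = HIGH OR LOW = HIGH
w8 = w7 XOR w1 = HIGH XOR HIGH = LOW
w11 = w1 OR w5 = HIGH OR LOW = HIGH
w12 = x6 XNOR w8 = HIGH XNOR LOW = LOW

w11 = HIGH, w12 = LOW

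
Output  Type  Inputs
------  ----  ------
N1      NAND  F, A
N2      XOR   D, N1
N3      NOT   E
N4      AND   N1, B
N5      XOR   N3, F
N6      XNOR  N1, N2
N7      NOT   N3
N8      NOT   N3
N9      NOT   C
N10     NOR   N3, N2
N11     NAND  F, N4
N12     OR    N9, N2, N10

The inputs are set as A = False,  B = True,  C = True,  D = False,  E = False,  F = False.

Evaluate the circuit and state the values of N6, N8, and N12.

N6 = True, N8 = False, N12 = True

N1 = F NAND A = False NAND False = True
N2 = D XOR N1 = False XOR True = True
N3 = NOT E = NOT False = True
N6 = N1 XNOR N2 = True XNOR True = True
N8 = NOT N3 = NOT True = False
N9 = NOT C = NOT True = False
N10 = N3 NOR N2 = True NOR True = False
N12 = N9 OR N2 OR N10 = False OR True OR False = True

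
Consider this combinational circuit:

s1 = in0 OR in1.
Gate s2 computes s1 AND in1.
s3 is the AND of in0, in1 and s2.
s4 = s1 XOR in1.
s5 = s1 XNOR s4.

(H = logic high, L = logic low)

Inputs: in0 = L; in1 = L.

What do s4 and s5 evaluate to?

s4 = L, s5 = H

s1 = in0 OR in1 = L OR L = L
s4 = s1 XOR in1 = L XOR L = L
s5 = s1 XNOR s4 = L XNOR L = H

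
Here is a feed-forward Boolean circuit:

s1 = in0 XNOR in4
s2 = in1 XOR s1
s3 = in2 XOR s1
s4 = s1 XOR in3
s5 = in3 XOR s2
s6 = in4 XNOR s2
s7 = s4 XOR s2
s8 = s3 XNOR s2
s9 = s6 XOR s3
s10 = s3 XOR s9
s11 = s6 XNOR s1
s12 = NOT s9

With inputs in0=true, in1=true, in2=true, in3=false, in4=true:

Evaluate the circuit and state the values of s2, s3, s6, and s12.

s2 = false, s3 = false, s6 = false, s12 = true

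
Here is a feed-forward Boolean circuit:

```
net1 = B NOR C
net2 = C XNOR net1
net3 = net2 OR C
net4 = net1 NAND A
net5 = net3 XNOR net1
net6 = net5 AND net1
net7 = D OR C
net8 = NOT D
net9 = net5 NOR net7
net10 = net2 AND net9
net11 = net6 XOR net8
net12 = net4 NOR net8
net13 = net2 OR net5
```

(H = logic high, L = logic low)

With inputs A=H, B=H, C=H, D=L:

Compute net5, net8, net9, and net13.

net1 = B NOR C = H NOR H = L
net2 = C XNOR net1 = H XNOR L = L
net3 = net2 OR C = L OR H = H
net5 = net3 XNOR net1 = H XNOR L = L
net7 = D OR C = L OR H = H
net8 = NOT D = NOT L = H
net9 = net5 NOR net7 = L NOR H = L
net13 = net2 OR net5 = L OR L = L

net5 = L; net8 = H; net9 = L; net13 = L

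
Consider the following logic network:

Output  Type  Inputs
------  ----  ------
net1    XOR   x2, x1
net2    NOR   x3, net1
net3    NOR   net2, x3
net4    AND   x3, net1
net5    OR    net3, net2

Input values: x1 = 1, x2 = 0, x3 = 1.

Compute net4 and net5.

net1 = x2 XOR x1 = 0 XOR 1 = 1
net2 = x3 NOR net1 = 1 NOR 1 = 0
net3 = net2 NOR x3 = 0 NOR 1 = 0
net4 = x3 AND net1 = 1 AND 1 = 1
net5 = net3 OR net2 = 0 OR 0 = 0

net4 = 1, net5 = 0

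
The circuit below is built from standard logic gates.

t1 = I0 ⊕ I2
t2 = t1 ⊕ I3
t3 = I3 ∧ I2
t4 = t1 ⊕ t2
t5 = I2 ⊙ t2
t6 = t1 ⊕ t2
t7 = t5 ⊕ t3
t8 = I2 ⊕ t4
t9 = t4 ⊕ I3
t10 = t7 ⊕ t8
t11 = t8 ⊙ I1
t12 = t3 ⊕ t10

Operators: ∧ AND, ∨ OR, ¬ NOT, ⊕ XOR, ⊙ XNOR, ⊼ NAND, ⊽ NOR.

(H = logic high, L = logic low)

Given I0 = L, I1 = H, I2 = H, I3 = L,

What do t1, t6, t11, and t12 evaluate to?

t1 = H, t6 = L, t11 = H, t12 = L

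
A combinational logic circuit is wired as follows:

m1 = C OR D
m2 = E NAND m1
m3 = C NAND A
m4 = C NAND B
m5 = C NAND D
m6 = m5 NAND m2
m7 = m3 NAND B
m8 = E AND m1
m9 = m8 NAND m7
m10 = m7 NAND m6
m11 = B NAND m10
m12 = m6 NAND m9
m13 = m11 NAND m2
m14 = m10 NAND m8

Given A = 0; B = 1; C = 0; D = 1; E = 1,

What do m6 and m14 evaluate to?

m6 = 1  m14 = 0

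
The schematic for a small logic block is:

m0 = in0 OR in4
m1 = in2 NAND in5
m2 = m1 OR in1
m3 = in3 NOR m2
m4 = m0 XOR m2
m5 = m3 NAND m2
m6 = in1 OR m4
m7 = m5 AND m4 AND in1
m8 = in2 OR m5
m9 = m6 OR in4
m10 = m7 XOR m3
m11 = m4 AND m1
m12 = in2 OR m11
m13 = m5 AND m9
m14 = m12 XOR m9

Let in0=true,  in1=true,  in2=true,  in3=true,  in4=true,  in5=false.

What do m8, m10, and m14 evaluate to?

m8 = true  m10 = false  m14 = false

m0 = in0 OR in4 = true OR true = true
m1 = in2 NAND in5 = true NAND false = true
m2 = m1 OR in1 = true OR true = true
m3 = in3 NOR m2 = true NOR true = false
m4 = m0 XOR m2 = true XOR true = false
m5 = m3 NAND m2 = false NAND true = true
m6 = in1 OR m4 = true OR false = true
m7 = m5 AND m4 AND in1 = true AND false AND true = false
m8 = in2 OR m5 = true OR true = true
m9 = m6 OR in4 = true OR true = true
m10 = m7 XOR m3 = false XOR false = false
m11 = m4 AND m1 = false AND true = false
m12 = in2 OR m11 = true OR false = true
m14 = m12 XOR m9 = true XOR true = false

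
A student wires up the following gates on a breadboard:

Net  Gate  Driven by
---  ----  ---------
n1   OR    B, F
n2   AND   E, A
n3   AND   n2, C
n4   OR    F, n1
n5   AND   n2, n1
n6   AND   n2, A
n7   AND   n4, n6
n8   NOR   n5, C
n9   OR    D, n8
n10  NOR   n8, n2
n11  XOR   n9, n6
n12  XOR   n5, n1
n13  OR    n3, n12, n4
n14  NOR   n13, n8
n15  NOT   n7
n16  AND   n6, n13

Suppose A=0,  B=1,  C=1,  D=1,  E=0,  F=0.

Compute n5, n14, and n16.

n1 = B OR F = 1 OR 0 = 1
n2 = E AND A = 0 AND 0 = 0
n3 = n2 AND C = 0 AND 1 = 0
n4 = F OR n1 = 0 OR 1 = 1
n5 = n2 AND n1 = 0 AND 1 = 0
n6 = n2 AND A = 0 AND 0 = 0
n8 = n5 NOR C = 0 NOR 1 = 0
n12 = n5 XOR n1 = 0 XOR 1 = 1
n13 = n3 OR n12 OR n4 = 0 OR 1 OR 1 = 1
n14 = n13 NOR n8 = 1 NOR 0 = 0
n16 = n6 AND n13 = 0 AND 1 = 0

n5 = 0, n14 = 0, n16 = 0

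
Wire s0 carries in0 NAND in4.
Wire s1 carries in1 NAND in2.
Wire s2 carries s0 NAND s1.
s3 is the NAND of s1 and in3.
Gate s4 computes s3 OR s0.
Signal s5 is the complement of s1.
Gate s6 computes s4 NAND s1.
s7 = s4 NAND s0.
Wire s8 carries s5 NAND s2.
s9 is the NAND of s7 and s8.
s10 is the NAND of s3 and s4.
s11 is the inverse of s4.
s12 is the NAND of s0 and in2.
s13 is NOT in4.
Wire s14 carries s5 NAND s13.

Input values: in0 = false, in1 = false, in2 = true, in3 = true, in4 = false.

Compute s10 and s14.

s0 = in0 NAND in4 = false NAND false = true
s1 = in1 NAND in2 = false NAND true = true
s3 = s1 NAND in3 = true NAND true = false
s4 = s3 OR s0 = false OR true = true
s5 = NOT s1 = NOT true = false
s10 = s3 NAND s4 = false NAND true = true
s13 = NOT in4 = NOT false = true
s14 = s5 NAND s13 = false NAND true = true

s10 = true, s14 = true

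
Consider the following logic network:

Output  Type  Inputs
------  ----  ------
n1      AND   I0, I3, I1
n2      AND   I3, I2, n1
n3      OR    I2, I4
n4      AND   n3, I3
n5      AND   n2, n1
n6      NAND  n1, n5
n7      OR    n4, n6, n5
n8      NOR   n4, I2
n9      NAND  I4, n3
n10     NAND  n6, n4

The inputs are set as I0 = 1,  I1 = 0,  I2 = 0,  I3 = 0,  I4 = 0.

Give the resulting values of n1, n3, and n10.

n1 = 0, n3 = 0, n10 = 1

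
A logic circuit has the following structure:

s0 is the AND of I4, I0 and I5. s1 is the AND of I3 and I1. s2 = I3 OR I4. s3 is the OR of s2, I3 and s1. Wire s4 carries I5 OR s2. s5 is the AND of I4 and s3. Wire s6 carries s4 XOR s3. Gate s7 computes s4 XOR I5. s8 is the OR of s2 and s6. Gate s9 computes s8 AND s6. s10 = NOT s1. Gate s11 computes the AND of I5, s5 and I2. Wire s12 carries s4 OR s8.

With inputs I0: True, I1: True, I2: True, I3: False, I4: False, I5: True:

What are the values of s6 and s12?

s6 = True; s12 = True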